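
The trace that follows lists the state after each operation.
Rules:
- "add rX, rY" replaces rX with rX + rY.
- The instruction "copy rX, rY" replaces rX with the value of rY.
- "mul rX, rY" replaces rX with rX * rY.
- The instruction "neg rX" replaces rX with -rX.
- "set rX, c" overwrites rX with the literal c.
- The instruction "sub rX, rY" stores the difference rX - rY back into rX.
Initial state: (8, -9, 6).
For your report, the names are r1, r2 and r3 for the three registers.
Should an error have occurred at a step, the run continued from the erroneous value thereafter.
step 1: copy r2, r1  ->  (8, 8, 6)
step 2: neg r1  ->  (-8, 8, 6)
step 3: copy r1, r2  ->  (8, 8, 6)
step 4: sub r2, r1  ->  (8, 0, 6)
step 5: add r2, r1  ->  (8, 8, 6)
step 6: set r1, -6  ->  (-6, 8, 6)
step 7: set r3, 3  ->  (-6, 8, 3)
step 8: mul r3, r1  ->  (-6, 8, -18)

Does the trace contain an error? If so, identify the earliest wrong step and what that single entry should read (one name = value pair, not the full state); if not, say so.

Step 1: r2 = 8 — verified.
Step 2: r1 = -(8) = -8 — no discrepancy.
Step 3: r1 = 8 — agrees with the trace.
Step 4: r2 = 8 - 8 = 0 — exactly as logged.
Step 5: r2 = 0 + 8 = 8 — agrees with the trace.
Step 6: r1 = -6 — consistent with the trace.
Step 7: r3 = 3 — checks out.
Step 8: r3 = 3 * -6 = -18 — agrees with the trace.
No step deviates from the rules.

no error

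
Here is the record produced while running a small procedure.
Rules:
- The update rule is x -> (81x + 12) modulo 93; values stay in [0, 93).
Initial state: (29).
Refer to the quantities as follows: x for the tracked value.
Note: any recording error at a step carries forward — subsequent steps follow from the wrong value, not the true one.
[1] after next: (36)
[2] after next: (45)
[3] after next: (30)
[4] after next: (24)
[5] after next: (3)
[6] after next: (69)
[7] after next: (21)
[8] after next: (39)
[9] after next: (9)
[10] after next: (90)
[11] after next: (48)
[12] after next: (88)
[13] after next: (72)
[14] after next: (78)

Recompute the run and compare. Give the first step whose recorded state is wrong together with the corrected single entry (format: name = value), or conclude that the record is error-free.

step 12, x = 87

Step 1: x = (81*29 + 12) mod 93 = 36 — checks out.
Step 2: x = (81*36 + 12) mod 93 = 45 — agrees with the record.
Step 3: x = (81*45 + 12) mod 93 = 30 — confirmed correct.
Step 4: x = (81*30 + 12) mod 93 = 24 — agrees with the record.
Step 5: x = (81*24 + 12) mod 93 = 3 — consistent with the record.
Step 6: x = (81*3 + 12) mod 93 = 69 — confirmed correct.
Step 7: x = (81*69 + 12) mod 93 = 21 — same as recorded.
Step 8: x = (81*21 + 12) mod 93 = 39 — no discrepancy.
Step 9: x = (81*39 + 12) mod 93 = 9 — verified.
Step 10: x = (81*9 + 12) mod 93 = 90 — confirmed correct.
Step 11: x = (81*90 + 12) mod 93 = 48 — exactly as logged.
Step 12: x = (81*48 + 12) mod 93 = 87 — a discrepancy with the record.
First incorrect step: 12; the correct value is x = 87.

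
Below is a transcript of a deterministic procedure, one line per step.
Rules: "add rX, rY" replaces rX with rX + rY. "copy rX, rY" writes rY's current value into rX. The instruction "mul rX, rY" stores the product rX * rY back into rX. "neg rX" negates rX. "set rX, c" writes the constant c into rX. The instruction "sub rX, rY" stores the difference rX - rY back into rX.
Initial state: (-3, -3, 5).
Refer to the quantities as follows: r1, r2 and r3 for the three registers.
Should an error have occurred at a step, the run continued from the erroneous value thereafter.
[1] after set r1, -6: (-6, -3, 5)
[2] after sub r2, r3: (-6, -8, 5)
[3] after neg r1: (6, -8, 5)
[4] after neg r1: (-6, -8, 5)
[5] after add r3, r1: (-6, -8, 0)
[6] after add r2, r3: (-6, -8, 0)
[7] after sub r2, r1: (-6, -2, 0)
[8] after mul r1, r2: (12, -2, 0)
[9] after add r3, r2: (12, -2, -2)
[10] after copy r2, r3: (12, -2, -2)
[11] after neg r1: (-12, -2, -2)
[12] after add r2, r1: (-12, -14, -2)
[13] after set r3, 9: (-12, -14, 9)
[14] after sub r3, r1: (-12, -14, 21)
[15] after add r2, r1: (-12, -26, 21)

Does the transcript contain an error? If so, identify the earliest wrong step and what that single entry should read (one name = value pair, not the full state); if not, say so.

1. r1 = -6 (no discrepancy)
2. r2 = -3 - 5 = -8 (same as recorded)
3. r1 = -(-6) = 6 (checks out)
4. r1 = -(6) = -6 (exactly as logged)
5. r3 = 5 + -6 = -1 (the recorded entry deviates here)
Conclusion: step 5 carries the first error; the entry should be r3 = -1.

step 5, r3 = -1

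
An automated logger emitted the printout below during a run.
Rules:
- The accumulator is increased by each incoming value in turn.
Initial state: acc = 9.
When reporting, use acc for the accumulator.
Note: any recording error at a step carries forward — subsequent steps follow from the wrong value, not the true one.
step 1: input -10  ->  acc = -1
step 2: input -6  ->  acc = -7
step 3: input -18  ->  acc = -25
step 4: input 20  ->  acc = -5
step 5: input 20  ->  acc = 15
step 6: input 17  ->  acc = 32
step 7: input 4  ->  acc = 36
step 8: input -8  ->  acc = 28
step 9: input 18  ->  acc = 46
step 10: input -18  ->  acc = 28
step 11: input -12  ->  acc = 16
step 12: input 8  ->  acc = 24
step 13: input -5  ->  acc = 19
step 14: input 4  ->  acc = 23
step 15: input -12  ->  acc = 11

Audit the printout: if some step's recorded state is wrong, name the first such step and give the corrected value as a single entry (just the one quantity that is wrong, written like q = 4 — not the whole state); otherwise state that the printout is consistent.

step 1: acc = 9 + -10 = -1 -> checks out
step 2: acc = -1 + -6 = -7 -> no discrepancy
step 3: acc = -7 + -18 = -25 -> no discrepancy
step 4: acc = -25 + 20 = -5 -> no discrepancy
step 5: acc = -5 + 20 = 15 -> same as recorded
step 6: acc = 15 + 17 = 32 -> agrees with the printout
step 7: acc = 32 + 4 = 36 -> no discrepancy
step 8: acc = 36 + -8 = 28 -> agrees with the printout
step 9: acc = 28 + 18 = 46 -> matches
step 10: acc = 46 + -18 = 28 -> checks out
step 11: acc = 28 + -12 = 16 -> matches
step 12: acc = 16 + 8 = 24 -> checks out
step 13: acc = 24 + -5 = 19 -> same as recorded
step 14: acc = 19 + 4 = 23 -> same as recorded
step 15: acc = 23 + -12 = 11 -> in agreement
The whole run recomputes cleanly — no discrepancies.

no error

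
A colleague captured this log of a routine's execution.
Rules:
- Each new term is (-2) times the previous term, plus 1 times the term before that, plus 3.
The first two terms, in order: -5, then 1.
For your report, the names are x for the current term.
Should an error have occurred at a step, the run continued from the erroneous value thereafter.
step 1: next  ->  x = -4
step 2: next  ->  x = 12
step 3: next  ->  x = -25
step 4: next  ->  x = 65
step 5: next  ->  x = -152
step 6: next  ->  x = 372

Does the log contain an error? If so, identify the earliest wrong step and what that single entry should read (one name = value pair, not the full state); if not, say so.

step 1: x = -2*(1) + (1)*(-5) + (3) = -4 -> no discrepancy
step 2: x = -2*(-4) + (1)*(1) + (3) = 12 -> exactly as logged
step 3: x = -2*(12) + (1)*(-4) + (3) = -25 -> same as recorded
step 4: x = -2*(-25) + (1)*(12) + (3) = 65 -> no discrepancy
step 5: x = -2*(65) + (1)*(-25) + (3) = -152 -> same as recorded
step 6: x = -2*(-152) + (1)*(65) + (3) = 372 -> matches
Every step is consistent.

no error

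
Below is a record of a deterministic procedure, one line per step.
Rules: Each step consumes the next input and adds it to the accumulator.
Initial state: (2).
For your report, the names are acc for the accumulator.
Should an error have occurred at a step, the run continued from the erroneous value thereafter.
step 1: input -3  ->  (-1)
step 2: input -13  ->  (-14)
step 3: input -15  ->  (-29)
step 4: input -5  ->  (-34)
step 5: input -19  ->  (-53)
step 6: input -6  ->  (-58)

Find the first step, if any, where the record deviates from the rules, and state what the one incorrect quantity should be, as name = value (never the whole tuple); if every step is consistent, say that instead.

step 6, acc = -59

Step 1: acc = 2 + -3 = -1 — matches.
Step 2: acc = -1 + -13 = -14 — checks out.
Step 3: acc = -14 + -15 = -29 — consistent with the record.
Step 4: acc = -29 + -5 = -34 — same as recorded.
Step 5: acc = -34 + -19 = -53 — no discrepancy.
Step 6: acc = -53 + -6 = -59 — the entry is off here.
Conclusion: step 6 carries the first error; the entry should be acc = -59.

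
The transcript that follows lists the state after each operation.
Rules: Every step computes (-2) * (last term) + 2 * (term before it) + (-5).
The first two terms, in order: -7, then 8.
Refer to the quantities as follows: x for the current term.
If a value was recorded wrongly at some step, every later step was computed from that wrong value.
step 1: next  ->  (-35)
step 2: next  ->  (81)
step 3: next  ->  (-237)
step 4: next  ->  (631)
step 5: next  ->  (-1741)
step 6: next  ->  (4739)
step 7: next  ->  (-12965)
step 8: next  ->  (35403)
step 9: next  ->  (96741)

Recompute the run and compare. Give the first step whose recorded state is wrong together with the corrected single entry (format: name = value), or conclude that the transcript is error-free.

Recomputing the run from the initial state:
step 1: x = -35
step 2: x = 81
step 3: x = -237
step 4: x = 631
step 5: x = -1741
step 6: x = 4739
step 7: x = -12965
step 8: x = 35403
step 9: x = -96741
The first disagreement with the transcript is at step 9, where the value should be x = -96741.

step 9, x = -96741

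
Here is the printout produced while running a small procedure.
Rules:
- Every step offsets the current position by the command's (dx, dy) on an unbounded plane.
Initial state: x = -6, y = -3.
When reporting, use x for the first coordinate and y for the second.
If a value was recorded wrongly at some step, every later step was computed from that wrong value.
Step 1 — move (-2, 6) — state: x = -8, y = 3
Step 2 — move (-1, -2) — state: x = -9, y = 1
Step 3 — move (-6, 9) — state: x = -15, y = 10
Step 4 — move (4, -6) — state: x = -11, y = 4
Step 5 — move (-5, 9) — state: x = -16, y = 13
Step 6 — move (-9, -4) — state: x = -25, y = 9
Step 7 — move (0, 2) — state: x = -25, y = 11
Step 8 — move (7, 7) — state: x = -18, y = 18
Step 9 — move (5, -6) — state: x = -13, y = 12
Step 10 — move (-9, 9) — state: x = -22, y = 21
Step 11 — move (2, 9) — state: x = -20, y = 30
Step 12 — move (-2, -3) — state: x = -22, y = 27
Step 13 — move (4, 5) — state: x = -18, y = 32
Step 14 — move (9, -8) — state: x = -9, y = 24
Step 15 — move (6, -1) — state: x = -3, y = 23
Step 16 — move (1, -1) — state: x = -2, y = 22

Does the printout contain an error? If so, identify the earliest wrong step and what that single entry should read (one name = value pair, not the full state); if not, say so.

no error

1. x = -6 + (-2) = -8, y = -3 + (6) = 3 (matches)
2. x = -8 + (-1) = -9, y = 3 + (-2) = 1 (verified)
3. x = -9 + (-6) = -15, y = 1 + (9) = 10 (consistent with the printout)
4. x = -15 + (4) = -11, y = 10 + (-6) = 4 (agrees with the printout)
5. x = -11 + (-5) = -16, y = 4 + (9) = 13 (in agreement)
6. x = -16 + (-9) = -25, y = 13 + (-4) = 9 (confirmed correct)
7. x = -25 + (0) = -25, y = 9 + (2) = 11 (consistent with the printout)
8. x = -25 + (7) = -18, y = 11 + (7) = 18 (same as recorded)
9. x = -18 + (5) = -13, y = 18 + (-6) = 12 (matches)
10. x = -13 + (-9) = -22, y = 12 + (9) = 21 (confirmed correct)
11. x = -22 + (2) = -20, y = 21 + (9) = 30 (confirmed correct)
12. x = -20 + (-2) = -22, y = 30 + (-3) = 27 (confirmed correct)
13. x = -22 + (4) = -18, y = 27 + (5) = 32 (verified)
14. x = -18 + (9) = -9, y = 32 + (-8) = 24 (no discrepancy)
15. x = -9 + (6) = -3, y = 24 + (-1) = 23 (confirmed correct)
16. x = -3 + (1) = -2, y = 23 + (-1) = 22 (no discrepancy)
No step deviates from the rules.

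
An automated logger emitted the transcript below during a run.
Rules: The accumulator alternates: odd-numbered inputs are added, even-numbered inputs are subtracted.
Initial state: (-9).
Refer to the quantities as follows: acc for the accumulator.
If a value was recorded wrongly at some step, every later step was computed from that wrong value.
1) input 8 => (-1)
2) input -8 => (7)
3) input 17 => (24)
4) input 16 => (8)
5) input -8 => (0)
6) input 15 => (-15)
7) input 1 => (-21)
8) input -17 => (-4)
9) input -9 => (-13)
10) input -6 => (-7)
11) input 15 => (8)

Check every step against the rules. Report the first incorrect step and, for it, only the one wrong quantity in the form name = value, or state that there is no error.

step 7, acc = -14

Recomputing the run from the initial state:
step 1: acc = -1
step 2: acc = 7
step 3: acc = 24
step 4: acc = 8
step 5: acc = 0
step 6: acc = -15
step 7: acc = -14
step 8: acc = 3
step 9: acc = -6
step 10: acc = 0
step 11: acc = 15
The first disagreement with the transcript is at step 7, where the value should be acc = -14.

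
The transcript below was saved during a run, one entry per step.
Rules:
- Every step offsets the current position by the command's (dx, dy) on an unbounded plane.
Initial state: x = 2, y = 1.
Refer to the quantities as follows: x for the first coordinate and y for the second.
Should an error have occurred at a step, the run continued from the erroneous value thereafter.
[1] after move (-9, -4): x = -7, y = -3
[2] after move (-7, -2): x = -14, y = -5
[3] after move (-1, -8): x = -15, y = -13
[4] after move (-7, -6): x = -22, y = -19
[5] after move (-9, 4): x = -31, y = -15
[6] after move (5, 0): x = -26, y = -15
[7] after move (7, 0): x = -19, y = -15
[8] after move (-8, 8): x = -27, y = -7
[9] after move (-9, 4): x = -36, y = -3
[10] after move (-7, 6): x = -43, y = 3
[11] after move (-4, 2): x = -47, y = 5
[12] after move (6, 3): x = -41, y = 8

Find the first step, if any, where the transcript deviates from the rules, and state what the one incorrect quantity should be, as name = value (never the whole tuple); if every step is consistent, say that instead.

1. x = 2 + (-9) = -7, y = 1 + (-4) = -3 (agrees with the transcript)
2. x = -7 + (-7) = -14, y = -3 + (-2) = -5 (verified)
3. x = -14 + (-1) = -15, y = -5 + (-8) = -13 (exactly as logged)
4. x = -15 + (-7) = -22, y = -13 + (-6) = -19 (no discrepancy)
5. x = -22 + (-9) = -31, y = -19 + (4) = -15 (consistent with the transcript)
6. x = -31 + (5) = -26, y = -15 + (0) = -15 (confirmed correct)
7. x = -26 + (7) = -19, y = -15 + (0) = -15 (confirmed correct)
8. x = -19 + (-8) = -27, y = -15 + (8) = -7 (confirmed correct)
9. x = -27 + (-9) = -36, y = -7 + (4) = -3 (no discrepancy)
10. x = -36 + (-7) = -43, y = -3 + (6) = 3 (in agreement)
11. x = -43 + (-4) = -47, y = 3 + (2) = 5 (verified)
12. x = -47 + (6) = -41, y = 5 + (3) = 8 (same as recorded)
Nothing is out of place; the run is error-free.

no error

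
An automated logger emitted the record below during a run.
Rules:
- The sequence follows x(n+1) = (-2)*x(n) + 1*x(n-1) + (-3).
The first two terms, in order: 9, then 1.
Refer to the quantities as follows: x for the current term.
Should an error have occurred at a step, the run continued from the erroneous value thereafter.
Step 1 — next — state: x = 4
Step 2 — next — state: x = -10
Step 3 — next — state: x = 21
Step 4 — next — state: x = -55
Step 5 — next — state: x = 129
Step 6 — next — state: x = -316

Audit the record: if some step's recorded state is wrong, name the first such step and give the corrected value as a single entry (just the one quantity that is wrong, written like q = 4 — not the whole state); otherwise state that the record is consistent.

step 5, x = 128

1. x = -2*(1) + (1)*(9) + (-3) = 4 (no discrepancy)
2. x = -2*(4) + (1)*(1) + (-3) = -10 (agrees with the record)
3. x = -2*(-10) + (1)*(4) + (-3) = 21 (in agreement)
4. x = -2*(21) + (1)*(-10) + (-3) = -55 (same as recorded)
5. x = -2*(-55) + (1)*(21) + (-3) = 128 (the recorded entry deviates here)
The audit stops at step 5: the recorded entry is wrong and should be x = 128.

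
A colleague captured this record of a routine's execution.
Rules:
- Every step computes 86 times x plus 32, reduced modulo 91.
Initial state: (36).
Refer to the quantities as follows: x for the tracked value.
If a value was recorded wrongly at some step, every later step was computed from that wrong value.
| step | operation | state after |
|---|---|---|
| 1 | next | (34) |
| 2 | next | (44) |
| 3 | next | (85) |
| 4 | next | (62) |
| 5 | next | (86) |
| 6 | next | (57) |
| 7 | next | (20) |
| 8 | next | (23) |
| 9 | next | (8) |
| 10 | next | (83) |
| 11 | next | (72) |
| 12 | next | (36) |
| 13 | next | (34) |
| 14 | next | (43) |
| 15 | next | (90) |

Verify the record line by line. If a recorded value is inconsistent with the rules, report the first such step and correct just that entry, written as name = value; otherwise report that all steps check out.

step 14, x = 44

1. x = (86*36 + 32) mod 91 = 34 (verified)
2. x = (86*34 + 32) mod 91 = 44 (consistent with the record)
3. x = (86*44 + 32) mod 91 = 85 (in agreement)
4. x = (86*85 + 32) mod 91 = 62 (no discrepancy)
5. x = (86*62 + 32) mod 91 = 86 (same as recorded)
6. x = (86*86 + 32) mod 91 = 57 (confirmed correct)
7. x = (86*57 + 32) mod 91 = 20 (no discrepancy)
8. x = (86*20 + 32) mod 91 = 23 (checks out)
9. x = (86*23 + 32) mod 91 = 8 (consistent with the record)
10. x = (86*8 + 32) mod 91 = 83 (exactly as logged)
11. x = (86*83 + 32) mod 91 = 72 (verified)
12. x = (86*72 + 32) mod 91 = 36 (in agreement)
13. x = (86*36 + 32) mod 91 = 34 (agrees with the record)
14. x = (86*34 + 32) mod 91 = 44 (the entry is off here)
The earliest wrong entry is at step 14: it should read x = 44.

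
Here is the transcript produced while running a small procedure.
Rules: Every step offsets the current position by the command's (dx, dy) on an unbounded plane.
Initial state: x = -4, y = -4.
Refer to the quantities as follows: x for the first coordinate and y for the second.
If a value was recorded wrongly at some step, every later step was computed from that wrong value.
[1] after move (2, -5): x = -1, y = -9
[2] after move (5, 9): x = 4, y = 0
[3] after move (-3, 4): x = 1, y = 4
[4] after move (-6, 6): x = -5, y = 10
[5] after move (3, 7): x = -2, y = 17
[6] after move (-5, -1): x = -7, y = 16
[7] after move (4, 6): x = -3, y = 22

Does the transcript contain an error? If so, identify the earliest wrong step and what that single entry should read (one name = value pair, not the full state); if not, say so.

step 1, x = -2

Step 1: x = -4 + (2) = -2, y = -4 + (-5) = -9 — this is not what the transcript shows.
That makes step 1 the first incorrect line — x = -2 is what it should show.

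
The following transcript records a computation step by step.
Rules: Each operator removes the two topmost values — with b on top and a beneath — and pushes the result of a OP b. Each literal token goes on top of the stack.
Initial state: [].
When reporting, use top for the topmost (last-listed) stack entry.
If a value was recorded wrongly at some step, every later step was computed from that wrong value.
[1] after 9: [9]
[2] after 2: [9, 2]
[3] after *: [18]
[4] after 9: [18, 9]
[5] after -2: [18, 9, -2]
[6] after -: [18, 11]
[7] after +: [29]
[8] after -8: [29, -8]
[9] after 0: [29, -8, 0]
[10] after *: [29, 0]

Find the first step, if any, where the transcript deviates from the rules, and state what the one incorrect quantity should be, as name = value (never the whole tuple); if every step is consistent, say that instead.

step 1: push 9: top = 9 -> agrees with the transcript
step 2: push 2: top = 2 -> agrees with the transcript
step 3: 9 * 2 = 18 -> consistent with the transcript
step 4: push 9: top = 9 -> checks out
step 5: push -2: top = -2 -> checks out
step 6: 9 - -2 = 11 -> in agreement
step 7: 18 + 11 = 29 -> same as recorded
step 8: push -8: top = -8 -> no discrepancy
step 9: push 0: top = 0 -> verified
step 10: -8 * 0 = 0 -> consistent with the transcript
Every step is consistent.

no error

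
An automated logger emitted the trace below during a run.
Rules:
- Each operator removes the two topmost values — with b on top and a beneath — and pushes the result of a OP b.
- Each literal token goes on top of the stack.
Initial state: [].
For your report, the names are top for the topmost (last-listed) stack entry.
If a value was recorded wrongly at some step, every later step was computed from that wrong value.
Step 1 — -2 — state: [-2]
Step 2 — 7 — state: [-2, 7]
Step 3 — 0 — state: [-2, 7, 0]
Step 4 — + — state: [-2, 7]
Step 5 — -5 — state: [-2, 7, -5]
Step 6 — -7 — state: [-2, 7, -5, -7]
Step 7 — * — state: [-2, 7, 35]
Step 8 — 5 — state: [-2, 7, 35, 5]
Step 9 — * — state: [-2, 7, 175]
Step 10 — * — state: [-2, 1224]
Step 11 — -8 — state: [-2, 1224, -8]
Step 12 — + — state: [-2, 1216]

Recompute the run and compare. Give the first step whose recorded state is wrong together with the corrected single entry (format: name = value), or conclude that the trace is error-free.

step 10, top = 1225

step 1: push -2: top = -2 -> exactly as logged
step 2: push 7: top = 7 -> confirmed correct
step 3: push 0: top = 0 -> exactly as logged
step 4: 7 + 0 = 7 -> exactly as logged
step 5: push -5: top = -5 -> no discrepancy
step 6: push -7: top = -7 -> agrees with the trace
step 7: -5 * -7 = 35 -> verified
step 8: push 5: top = 5 -> verified
step 9: 35 * 5 = 175 -> same as recorded
step 10: 7 * 175 = 1225 -> the trace has a different value
Step 10 is the first one off; corrected, top = 1225.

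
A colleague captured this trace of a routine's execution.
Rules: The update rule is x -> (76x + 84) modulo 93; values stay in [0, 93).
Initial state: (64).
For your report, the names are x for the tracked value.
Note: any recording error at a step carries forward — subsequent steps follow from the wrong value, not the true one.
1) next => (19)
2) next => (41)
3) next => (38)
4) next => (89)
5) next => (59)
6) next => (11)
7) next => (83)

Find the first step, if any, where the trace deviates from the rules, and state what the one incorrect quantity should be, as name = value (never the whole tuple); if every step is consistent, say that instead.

step 2, x = 40

step 1: x = (76*64 + 84) mod 93 = 19 -> checks out
step 2: x = (76*19 + 84) mod 93 = 40 -> this is not what the trace shows
Conclusion: step 2 carries the first error; the entry should be x = 40.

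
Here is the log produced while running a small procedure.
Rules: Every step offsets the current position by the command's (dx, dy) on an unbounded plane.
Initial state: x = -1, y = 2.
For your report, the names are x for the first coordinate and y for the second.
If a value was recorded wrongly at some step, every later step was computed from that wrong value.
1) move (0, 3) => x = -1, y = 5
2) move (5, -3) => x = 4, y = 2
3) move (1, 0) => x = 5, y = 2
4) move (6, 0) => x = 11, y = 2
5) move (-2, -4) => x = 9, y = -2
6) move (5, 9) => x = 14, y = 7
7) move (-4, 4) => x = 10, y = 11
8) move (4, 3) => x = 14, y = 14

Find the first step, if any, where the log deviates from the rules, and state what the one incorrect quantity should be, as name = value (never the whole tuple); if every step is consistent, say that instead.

no error

1. x = -1 + (0) = -1, y = 2 + (3) = 5 (no discrepancy)
2. x = -1 + (5) = 4, y = 5 + (-3) = 2 (agrees with the log)
3. x = 4 + (1) = 5, y = 2 + (0) = 2 (agrees with the log)
4. x = 5 + (6) = 11, y = 2 + (0) = 2 (confirmed correct)
5. x = 11 + (-2) = 9, y = 2 + (-4) = -2 (consistent with the log)
6. x = 9 + (5) = 14, y = -2 + (9) = 7 (checks out)
7. x = 14 + (-4) = 10, y = 7 + (4) = 11 (checks out)
8. x = 10 + (4) = 14, y = 11 + (3) = 14 (matches)
Nothing is out of place; the run is error-free.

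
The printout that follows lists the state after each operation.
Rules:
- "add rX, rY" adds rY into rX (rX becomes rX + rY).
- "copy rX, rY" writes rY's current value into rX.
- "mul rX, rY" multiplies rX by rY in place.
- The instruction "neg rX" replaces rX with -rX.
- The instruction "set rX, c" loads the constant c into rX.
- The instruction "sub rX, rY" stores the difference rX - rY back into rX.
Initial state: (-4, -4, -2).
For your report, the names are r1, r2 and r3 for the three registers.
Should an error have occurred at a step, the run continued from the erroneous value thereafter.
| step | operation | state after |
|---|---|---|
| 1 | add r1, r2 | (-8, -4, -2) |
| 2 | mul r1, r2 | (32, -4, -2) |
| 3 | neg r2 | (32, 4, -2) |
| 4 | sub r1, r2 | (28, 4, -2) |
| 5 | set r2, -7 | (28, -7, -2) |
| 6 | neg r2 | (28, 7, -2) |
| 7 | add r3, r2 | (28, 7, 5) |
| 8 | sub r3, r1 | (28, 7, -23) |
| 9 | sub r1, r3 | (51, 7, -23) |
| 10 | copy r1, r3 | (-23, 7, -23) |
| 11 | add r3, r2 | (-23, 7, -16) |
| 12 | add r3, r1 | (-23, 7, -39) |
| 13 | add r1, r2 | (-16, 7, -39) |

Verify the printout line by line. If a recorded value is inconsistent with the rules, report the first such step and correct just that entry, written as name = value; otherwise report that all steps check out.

Recomputing the run from the initial state:
step 1: r1 = -8, r2 = -4, r3 = -2
step 2: r1 = 32, r2 = -4, r3 = -2
step 3: r1 = 32, r2 = 4, r3 = -2
step 4: r1 = 28, r2 = 4, r3 = -2
step 5: r1 = 28, r2 = -7, r3 = -2
step 6: r1 = 28, r2 = 7, r3 = -2
step 7: r1 = 28, r2 = 7, r3 = 5
step 8: r1 = 28, r2 = 7, r3 = -23
step 9: r1 = 51, r2 = 7, r3 = -23
step 10: r1 = -23, r2 = 7, r3 = -23
step 11: r1 = -23, r2 = 7, r3 = -16
step 12: r1 = -23, r2 = 7, r3 = -39
step 13: r1 = -16, r2 = 7, r3 = -39
This matches the printout at every step.

no error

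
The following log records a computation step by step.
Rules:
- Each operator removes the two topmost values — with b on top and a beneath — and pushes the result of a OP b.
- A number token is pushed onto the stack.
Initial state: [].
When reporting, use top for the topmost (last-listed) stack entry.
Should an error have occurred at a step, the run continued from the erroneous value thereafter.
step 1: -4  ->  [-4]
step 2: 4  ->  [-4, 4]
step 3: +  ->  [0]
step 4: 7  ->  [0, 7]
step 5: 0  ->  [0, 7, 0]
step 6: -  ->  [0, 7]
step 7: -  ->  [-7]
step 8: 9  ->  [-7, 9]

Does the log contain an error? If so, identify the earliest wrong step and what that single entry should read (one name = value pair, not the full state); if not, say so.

Recomputing the run from the initial state:
step 1: [-4]
step 2: [-4, 4]
step 3: [0]
step 4: [0, 7]
step 5: [0, 7, 0]
step 6: [0, 7]
step 7: [-7]
step 8: [-7, 9]
This matches the log at every step.

no error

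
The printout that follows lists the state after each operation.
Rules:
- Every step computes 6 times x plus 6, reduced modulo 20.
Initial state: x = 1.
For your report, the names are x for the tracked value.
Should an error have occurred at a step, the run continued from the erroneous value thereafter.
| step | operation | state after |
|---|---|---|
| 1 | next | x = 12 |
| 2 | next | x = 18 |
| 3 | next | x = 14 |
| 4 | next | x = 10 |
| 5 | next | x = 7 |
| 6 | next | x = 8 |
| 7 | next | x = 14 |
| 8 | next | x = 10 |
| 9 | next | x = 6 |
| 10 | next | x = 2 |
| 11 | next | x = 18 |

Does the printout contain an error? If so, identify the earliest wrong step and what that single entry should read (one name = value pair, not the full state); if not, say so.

step 5, x = 6

step 1: x = (6*1 + 6) mod 20 = 12 -> verified
step 2: x = (6*12 + 6) mod 20 = 18 -> verified
step 3: x = (6*18 + 6) mod 20 = 14 -> same as recorded
step 4: x = (6*14 + 6) mod 20 = 10 -> matches
step 5: x = (6*10 + 6) mod 20 = 6 -> this is not what the printout shows
First deviation found at step 5; the corrected entry is x = 6.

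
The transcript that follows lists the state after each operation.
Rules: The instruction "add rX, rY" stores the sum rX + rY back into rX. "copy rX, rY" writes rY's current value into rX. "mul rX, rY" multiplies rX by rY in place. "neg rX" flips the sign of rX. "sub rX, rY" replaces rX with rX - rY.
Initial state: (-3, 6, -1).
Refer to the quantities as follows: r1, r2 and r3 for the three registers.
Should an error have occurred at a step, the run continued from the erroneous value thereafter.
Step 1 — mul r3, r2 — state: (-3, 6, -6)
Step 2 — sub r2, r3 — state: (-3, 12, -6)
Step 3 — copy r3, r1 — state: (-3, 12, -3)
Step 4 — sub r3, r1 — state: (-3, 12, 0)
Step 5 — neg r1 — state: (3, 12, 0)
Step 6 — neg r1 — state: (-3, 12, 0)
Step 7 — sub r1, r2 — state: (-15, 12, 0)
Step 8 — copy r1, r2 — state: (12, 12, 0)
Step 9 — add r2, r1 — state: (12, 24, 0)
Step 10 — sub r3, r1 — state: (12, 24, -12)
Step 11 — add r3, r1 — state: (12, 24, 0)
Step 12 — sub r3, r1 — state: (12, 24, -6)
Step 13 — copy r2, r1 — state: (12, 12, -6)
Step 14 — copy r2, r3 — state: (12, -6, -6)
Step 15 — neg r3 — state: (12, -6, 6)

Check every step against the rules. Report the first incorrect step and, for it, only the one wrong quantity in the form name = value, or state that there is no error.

Recomputing the run from the initial state:
step 1: r1 = -3, r2 = 6, r3 = -6
step 2: r1 = -3, r2 = 12, r3 = -6
step 3: r1 = -3, r2 = 12, r3 = -3
step 4: r1 = -3, r2 = 12, r3 = 0
step 5: r1 = 3, r2 = 12, r3 = 0
step 6: r1 = -3, r2 = 12, r3 = 0
step 7: r1 = -15, r2 = 12, r3 = 0
step 8: r1 = 12, r2 = 12, r3 = 0
step 9: r1 = 12, r2 = 24, r3 = 0
step 10: r1 = 12, r2 = 24, r3 = -12
step 11: r1 = 12, r2 = 24, r3 = 0
step 12: r1 = 12, r2 = 24, r3 = -12
step 13: r1 = 12, r2 = 12, r3 = -12
step 14: r1 = 12, r2 = -12, r3 = -12
step 15: r1 = 12, r2 = -12, r3 = 12
The first disagreement with the transcript is at step 12, where the value should be r3 = -12.

step 12, r3 = -12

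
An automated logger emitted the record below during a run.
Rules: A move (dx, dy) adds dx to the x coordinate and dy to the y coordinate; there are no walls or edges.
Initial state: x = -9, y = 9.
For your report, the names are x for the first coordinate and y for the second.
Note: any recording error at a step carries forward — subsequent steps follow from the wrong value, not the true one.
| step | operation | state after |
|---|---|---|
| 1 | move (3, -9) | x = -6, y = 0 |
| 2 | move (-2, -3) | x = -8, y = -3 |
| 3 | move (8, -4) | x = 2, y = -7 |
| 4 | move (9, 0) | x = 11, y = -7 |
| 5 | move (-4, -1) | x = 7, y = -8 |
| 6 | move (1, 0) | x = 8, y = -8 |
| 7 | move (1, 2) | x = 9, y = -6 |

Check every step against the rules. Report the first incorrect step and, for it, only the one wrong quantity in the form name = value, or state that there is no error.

1. x = -9 + (3) = -6, y = 9 + (-9) = 0 (consistent with the record)
2. x = -6 + (-2) = -8, y = 0 + (-3) = -3 (consistent with the record)
3. x = -8 + (8) = 0, y = -3 + (-4) = -7 (the record disagrees here)
So the first discrepancy is step 3, where the right value is x = 0.

step 3, x = 0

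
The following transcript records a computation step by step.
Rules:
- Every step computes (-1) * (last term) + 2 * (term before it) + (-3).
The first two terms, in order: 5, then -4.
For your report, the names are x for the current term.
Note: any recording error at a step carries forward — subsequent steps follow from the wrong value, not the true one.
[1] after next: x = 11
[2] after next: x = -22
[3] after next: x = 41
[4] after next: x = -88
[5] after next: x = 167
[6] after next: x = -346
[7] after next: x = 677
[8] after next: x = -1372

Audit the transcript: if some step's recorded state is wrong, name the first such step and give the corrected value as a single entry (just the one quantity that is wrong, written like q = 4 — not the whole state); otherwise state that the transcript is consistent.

step 1: x = -1*(-4) + (2)*(5) + (-3) = 11 -> same as recorded
step 2: x = -1*(11) + (2)*(-4) + (-3) = -22 -> same as recorded
step 3: x = -1*(-22) + (2)*(11) + (-3) = 41 -> checks out
step 4: x = -1*(41) + (2)*(-22) + (-3) = -88 -> same as recorded
step 5: x = -1*(-88) + (2)*(41) + (-3) = 167 -> verified
step 6: x = -1*(167) + (2)*(-88) + (-3) = -346 -> checks out
step 7: x = -1*(-346) + (2)*(167) + (-3) = 677 -> checks out
step 8: x = -1*(677) + (2)*(-346) + (-3) = -1372 -> no discrepancy
Each recorded entry agrees with the recomputation.

no error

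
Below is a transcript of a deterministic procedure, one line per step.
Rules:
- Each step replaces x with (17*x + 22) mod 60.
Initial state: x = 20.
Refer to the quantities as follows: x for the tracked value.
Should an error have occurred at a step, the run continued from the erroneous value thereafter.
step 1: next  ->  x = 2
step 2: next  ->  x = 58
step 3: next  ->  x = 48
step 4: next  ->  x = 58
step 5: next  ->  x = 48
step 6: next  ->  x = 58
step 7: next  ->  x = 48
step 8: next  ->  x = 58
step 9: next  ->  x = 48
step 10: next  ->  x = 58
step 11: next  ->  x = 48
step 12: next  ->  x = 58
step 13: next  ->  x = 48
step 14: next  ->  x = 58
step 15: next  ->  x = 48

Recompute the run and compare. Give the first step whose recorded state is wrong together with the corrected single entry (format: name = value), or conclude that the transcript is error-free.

step 2, x = 56

step 1: x = (17*20 + 22) mod 60 = 2 -> agrees with the transcript
step 2: x = (17*2 + 22) mod 60 = 56 -> this is not what the transcript shows
That makes step 2 the first incorrect line — x = 56 is what it should show.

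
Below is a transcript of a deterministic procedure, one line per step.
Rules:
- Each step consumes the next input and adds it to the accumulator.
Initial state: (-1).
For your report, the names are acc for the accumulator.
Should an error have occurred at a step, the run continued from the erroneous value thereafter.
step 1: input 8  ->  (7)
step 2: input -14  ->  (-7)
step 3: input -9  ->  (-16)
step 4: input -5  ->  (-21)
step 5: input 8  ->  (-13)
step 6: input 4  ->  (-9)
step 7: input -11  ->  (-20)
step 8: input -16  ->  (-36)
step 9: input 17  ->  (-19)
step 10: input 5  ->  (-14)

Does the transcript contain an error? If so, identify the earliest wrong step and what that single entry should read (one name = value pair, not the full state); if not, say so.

step 1: acc = -1 + 8 = 7 -> exactly as logged
step 2: acc = 7 + -14 = -7 -> verified
step 3: acc = -7 + -9 = -16 -> checks out
step 4: acc = -16 + -5 = -21 -> consistent with the transcript
step 5: acc = -21 + 8 = -13 -> consistent with the transcript
step 6: acc = -13 + 4 = -9 -> confirmed correct
step 7: acc = -9 + -11 = -20 -> checks out
step 8: acc = -20 + -16 = -36 -> exactly as logged
step 9: acc = -36 + 17 = -19 -> exactly as logged
step 10: acc = -19 + 5 = -14 -> verified
The whole run recomputes cleanly — no discrepancies.

no error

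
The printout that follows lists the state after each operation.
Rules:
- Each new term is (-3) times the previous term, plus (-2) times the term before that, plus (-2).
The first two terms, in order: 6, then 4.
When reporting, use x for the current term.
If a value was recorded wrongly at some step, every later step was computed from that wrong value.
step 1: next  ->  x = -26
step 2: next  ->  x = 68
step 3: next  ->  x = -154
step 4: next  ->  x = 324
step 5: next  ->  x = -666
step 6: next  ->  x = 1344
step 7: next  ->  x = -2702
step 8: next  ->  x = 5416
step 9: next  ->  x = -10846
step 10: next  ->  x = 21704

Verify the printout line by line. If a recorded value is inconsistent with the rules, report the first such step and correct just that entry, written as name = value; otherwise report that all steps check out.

Recomputing the run from the initial state:
step 1: x = -26
step 2: x = 68
step 3: x = -154
step 4: x = 324
step 5: x = -666
step 6: x = 1348
step 7: x = -2714
step 8: x = 5444
step 9: x = -10906
step 10: x = 21828
The first disagreement with the printout is at step 6, where the value should be x = 1348.

step 6, x = 1348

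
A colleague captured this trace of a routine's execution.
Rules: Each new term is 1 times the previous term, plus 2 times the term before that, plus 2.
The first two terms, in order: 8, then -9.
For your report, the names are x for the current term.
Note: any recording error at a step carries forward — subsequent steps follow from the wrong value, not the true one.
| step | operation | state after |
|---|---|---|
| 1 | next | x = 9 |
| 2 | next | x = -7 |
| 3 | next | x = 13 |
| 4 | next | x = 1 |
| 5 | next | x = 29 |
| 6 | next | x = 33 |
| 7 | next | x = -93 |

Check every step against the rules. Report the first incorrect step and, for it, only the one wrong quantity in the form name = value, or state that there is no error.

step 7, x = 93

Recomputing the run from the initial state:
step 1: x = 9
step 2: x = -7
step 3: x = 13
step 4: x = 1
step 5: x = 29
step 6: x = 33
step 7: x = 93
The first disagreement with the trace is at step 7, where the value should be x = 93.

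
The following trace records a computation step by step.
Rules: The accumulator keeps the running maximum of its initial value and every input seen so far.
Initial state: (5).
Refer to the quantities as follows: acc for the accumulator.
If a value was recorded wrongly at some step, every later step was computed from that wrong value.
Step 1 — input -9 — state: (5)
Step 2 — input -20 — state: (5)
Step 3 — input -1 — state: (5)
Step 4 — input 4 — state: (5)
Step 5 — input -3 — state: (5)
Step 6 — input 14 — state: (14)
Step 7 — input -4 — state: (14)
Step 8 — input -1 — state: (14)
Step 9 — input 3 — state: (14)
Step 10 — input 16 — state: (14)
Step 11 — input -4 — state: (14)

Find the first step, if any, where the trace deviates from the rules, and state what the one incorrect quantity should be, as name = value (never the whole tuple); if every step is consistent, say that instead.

step 10, acc = 16

1. acc = max(5, -9) = 5 (verified)
2. acc = max(5, -20) = 5 (confirmed correct)
3. acc = max(5, -1) = 5 (consistent with the trace)
4. acc = max(5, 4) = 5 (verified)
5. acc = max(5, -3) = 5 (in agreement)
6. acc = max(5, 14) = 14 (confirmed correct)
7. acc = max(14, -4) = 14 (matches)
8. acc = max(14, -1) = 14 (matches)
9. acc = max(14, 3) = 14 (exactly as logged)
10. acc = max(14, 16) = 16 (the trace has a different value)
First incorrect step: 10; the correct value is acc = 16.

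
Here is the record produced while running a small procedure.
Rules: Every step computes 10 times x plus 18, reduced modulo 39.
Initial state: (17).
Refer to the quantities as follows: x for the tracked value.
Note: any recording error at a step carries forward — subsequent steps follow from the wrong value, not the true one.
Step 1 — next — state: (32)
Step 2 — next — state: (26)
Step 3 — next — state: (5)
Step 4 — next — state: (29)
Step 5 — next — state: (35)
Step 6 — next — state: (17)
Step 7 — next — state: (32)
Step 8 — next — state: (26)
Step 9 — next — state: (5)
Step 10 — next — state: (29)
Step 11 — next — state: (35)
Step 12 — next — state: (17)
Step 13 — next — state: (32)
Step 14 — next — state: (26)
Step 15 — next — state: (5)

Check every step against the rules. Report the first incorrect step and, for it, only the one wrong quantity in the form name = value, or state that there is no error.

no error

Recomputing the run from the initial state:
step 1: x = 32
step 2: x = 26
step 3: x = 5
step 4: x = 29
step 5: x = 35
step 6: x = 17
step 7: x = 32
step 8: x = 26
step 9: x = 5
step 10: x = 29
step 11: x = 35
step 12: x = 17
step 13: x = 32
step 14: x = 26
step 15: x = 5
This matches the record at every step.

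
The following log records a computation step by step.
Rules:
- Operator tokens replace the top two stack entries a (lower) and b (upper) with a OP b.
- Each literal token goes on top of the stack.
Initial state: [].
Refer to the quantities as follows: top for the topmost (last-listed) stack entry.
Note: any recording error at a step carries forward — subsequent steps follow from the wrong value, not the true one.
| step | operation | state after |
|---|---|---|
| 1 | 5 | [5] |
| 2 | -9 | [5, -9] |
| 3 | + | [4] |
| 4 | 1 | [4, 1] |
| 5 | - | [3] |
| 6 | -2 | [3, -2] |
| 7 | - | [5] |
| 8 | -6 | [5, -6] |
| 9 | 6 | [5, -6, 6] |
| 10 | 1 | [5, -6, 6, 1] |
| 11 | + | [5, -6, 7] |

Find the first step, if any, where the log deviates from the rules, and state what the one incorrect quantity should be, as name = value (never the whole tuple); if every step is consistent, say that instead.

Step 1: push 5: top = 5 — agrees with the log.
Step 2: push -9: top = -9 — in agreement.
Step 3: 5 + -9 = -4 — the recorded entry deviates here.
Step 3 is the first one off; corrected, top = -4.

step 3, top = -4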